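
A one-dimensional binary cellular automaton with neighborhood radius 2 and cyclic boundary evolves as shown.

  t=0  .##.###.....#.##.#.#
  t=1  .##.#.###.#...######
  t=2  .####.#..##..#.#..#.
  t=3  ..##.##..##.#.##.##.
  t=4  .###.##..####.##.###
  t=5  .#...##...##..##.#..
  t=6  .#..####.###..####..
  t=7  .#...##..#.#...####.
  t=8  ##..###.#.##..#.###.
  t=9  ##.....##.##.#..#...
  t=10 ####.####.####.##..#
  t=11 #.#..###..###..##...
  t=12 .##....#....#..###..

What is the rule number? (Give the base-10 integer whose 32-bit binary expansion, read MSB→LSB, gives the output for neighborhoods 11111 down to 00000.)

  #####|.  b31=0 t=1,i=16
  ####.|#  b30=1 t=1,i=18
  ###.#|.  b29=0 t=1,i=8
  ###..|#  b28=1 t=0,i=6
  ##.##|.  b27=0 t=0,i=3
  ##.#.|#  b26=1 t=0,i=16
  ##..#|.  b25=0 t=2,i=11
  ##...|#  b24=1 t=0,i=7
  #.###|#  b23=1 t=0,i=4
  #.##.|#  b22=1 t=0,i=1
  #.#.#|#  b21=1 t=0,i=17
  #.#..|#  b20=1 t=1,i=10
  #..##|.  b19=0 t=2,i=0
  #..#.|#  b18=1 t=2,i=12
  #...#|.  b17=0 t=1,i=12
  #....|#  b16=1 t=0,i=8
  .####|#  b15=1 t=1,i=15
  .###.|.  b14=0 t=0,i=5
  .##.#|#  b13=1 t=0,i=2
  .##..|#  b12=1 t=2,i=10
  .#.##|.  b11=0 t=0,i=0
  .#.#.|#  b10=1 t=0,i=18
  .#..#|.  b9=0 t=2,i=7
  .#...|.  b8=0 t=1,i=11
  ..###|.  b7=0 t=1,i=14
  ..##.|#  b6=1 t=2,i=9
  ..#.#|.  b5=0 t=0,i=12
  ..#..|#  b4=1 t=2,i=18
  ...##|#  b3=1 t=1,i=13
  ...#.|.  b2=0 t=0,i=11
  ....#|#  b1=1 t=0,i=10
  .....|.  b0=0 t=0,i=9
  bits 01010101111101011011010001011010 = 1442165850

1442165850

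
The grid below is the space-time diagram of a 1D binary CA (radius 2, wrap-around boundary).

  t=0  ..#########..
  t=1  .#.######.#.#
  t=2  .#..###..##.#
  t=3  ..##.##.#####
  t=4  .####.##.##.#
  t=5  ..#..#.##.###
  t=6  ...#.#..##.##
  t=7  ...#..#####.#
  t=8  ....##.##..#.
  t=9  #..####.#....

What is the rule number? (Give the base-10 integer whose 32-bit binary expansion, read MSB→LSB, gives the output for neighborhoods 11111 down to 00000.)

2619994728

  [31] ##### => #  t=0,i=4
  [30] ####. => .  t=0,i=9
  [29] ###.# => .  t=1,i=8
  [28] ###.. => #  t=0,i=10
  [27] ##.## => #  t=3,i=4
  [26] ##.#. => #  t=1,i=9
  [25] ##..# => .  t=2,i=7
  [24] ##... => .  t=0,i=11
  [23] #.### => .  t=1,i=3
  [22] #.##. => .  t=3,i=5
  [21] #.#.# => #  t=1,i=1
  [20] #.#.. => .  t=2,i=1
  [19] #..## => #  t=2,i=3
  [18] #..#. => .  t=5,i=1
  [17] #...# => .  t=6,i=1
  [16] #.... => #  t=0,i=12
  [15] .#### => #  t=0,i=3
  [14] .###. => #  t=2,i=5
  [13] .##.# => #  t=2,i=10
  [12] .##.. => #  t=6,i=12
  [11] .#.## => .  t=1,i=2
  [10] .#.#. => .  t=1,i=0
  [9] .#..# => #  t=2,i=2
  [8] .#... => .  t=7,i=0
  [7] ..### => .  t=0,i=2
  [6] ..##. => #  t=2,i=9
  [5] ..#.# => #  t=5,i=5
  [4] ..#.. => .  t=5,i=2
  [3] ...## => #  t=0,i=1
  [2] ...#. => .  t=6,i=2
  [1] ....# => .  t=0,i=0
  [0] ..... => .  t=8,i=1
  bits 10011100001010011111001001101000 = 2619994728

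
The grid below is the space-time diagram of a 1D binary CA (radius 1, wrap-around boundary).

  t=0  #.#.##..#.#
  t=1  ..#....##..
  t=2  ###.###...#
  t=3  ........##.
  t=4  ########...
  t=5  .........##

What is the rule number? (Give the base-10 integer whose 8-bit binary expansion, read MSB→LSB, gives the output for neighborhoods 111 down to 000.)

7

  [7] ### => .  t=2,i=0
  [6] ##. => .  t=0,i=0
  [5] #.# => .  t=0,i=1
  [4] #.. => .  t=0,i=6
  [3] .## => .  t=0,i=4
  [2] .#. => #  t=0,i=2
  [1] ..# => #  t=0,i=7
  [0] ... => #  t=1,i=0
  bits 00000111 = 7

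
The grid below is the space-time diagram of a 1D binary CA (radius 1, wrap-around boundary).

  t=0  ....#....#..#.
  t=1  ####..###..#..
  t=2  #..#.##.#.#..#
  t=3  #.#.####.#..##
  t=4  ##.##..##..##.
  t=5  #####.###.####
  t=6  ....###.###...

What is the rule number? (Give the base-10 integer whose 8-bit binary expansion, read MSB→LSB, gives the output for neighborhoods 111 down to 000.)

  [7] ### => .  t=1,i=1
  [6] ##. => #  t=1,i=3
  [5] #.# => #  t=2,i=4
  [4] #.. => .  t=0,i=5
  [3] .## => #  t=1,i=0
  [2] .#. => .  t=0,i=4
  [1] ..# => #  t=0,i=3
  [0] ... => #  t=0,i=0
  bits 01101011 = 107

107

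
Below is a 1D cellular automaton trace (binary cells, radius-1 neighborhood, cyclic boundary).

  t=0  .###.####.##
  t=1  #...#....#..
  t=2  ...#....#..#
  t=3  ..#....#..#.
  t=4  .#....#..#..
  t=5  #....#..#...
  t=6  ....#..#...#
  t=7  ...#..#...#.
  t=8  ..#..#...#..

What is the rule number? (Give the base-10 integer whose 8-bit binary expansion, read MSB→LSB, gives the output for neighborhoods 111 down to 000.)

34

  [7] ### => .  t=0,i=2
  [6] ##. => .  t=0,i=3
  [5] #.# => #  t=0,i=0
  [4] #.. => .  t=1,i=1
  [3] .## => .  t=0,i=1
  [2] .#. => .  t=1,i=0
  [1] ..# => #  t=1,i=3
  [0] ... => .  t=1,i=2
  bits 00100010 = 34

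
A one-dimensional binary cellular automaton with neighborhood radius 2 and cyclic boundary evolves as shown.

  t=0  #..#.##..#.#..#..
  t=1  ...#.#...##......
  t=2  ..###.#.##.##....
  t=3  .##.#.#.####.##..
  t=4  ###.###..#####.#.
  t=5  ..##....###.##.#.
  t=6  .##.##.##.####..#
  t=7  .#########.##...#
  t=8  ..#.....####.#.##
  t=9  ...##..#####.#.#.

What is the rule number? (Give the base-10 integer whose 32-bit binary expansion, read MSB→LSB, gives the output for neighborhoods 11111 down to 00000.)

1768531436

  #####|.  b31=0 t=4,i=11
  ####.|#  b30=1 t=3,i=10
  ###.#|#  b29=1 t=2,i=4
  ###..|.  b28=0 t=4,i=6
  ##.##|#  b27=1 t=2,i=10
  ##.#.|.  b26=0 t=2,i=5
  ##..#|.  b25=0 t=0,i=7
  ##...|#  b24=1 t=1,i=11
  #.###|.  b23=0 t=3,i=8
  #.##.|#  b22=1 t=0,i=5
  #.#.#|#  b21=1 t=2,i=6
  #.#..|.  b20=0 t=0,i=11
  #..##|#  b19=1 t=4,i=8
  #..#.|.  b18=0 t=0,i=2
  #...#|.  b17=0 t=1,i=7
  #....|#  b16=1 t=1,i=12
  .####|#  b15=1 t=3,i=9
  .###.|.  b14=0 t=2,i=3
  .##.#|#  b13=1 t=2,i=9
  .##..|.  b12=0 t=0,i=6
  .#.##|.  b11=0 t=0,i=4
  .#.#.|#  b10=1 t=0,i=10
  .#..#|.  b9=0 t=0,i=1
  .#...|#  b8=1 t=1,i=6
  ..###|#  b7=1 t=2,i=2
  ..##.|#  b6=1 t=1,i=9
  ..#.#|#  b5=1 t=0,i=3
  ..#..|.  b4=0 t=0,i=0
  ...##|#  b3=1 t=1,i=8
  ...#.|#  b2=1 t=1,i=2
  ....#|.  b1=0 t=1,i=1
  .....|.  b0=0 t=1,i=0
  bits 01101001011010011010010111101100 = 1768531436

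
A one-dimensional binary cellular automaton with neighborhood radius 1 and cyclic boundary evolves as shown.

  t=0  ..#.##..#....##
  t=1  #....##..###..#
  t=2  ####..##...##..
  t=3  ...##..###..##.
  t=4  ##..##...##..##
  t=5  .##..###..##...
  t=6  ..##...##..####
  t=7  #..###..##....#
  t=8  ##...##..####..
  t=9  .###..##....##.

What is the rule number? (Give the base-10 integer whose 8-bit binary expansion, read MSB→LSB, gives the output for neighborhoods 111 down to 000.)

  nb ###: next=.  (t=1,i=10, bit7=0)
  nb ##.: next=#  (t=0,i=5, bit6=1)
  nb #.#: next=.  (t=0,i=3, bit5=0)
  nb #..: next=#  (t=0,i=0, bit4=1)
  nb .##: next=.  (t=0,i=4, bit3=0)
  nb .#.: next=.  (t=0,i=2, bit2=0)
  nb ..#: next=.  (t=0,i=1, bit1=0)
  nb ...: next=#  (t=0,i=10, bit0=1)
  bits 01010001 = 81

81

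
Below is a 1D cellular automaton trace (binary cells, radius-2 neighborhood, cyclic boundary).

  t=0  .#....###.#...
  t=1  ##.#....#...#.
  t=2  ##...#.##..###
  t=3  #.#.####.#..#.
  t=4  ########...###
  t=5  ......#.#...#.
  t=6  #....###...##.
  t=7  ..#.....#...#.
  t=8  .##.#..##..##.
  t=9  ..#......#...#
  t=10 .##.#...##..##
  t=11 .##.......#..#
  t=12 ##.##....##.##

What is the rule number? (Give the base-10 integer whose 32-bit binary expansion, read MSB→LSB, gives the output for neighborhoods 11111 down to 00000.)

1675996212

  [31] ##### => .  t=2,i=13
  [30] ####. => #  t=2,i=0
  [29] ###.# => #  t=0,i=8
  [28] ###.. => .  t=2,i=1
  [27] ##.## => .  t=10,i=0
  [26] ##.#. => .  t=0,i=9
  [25] ##..# => #  t=2,i=9
  [24] ##... => #  t=2,i=2
  [23] #.### => #  t=3,i=4
  [22] #.##. => #  t=1,i=0
  [21] #.#.# => #  t=3,i=0
  [20] #.#.. => .  t=0,i=10
  [19] #..## => .  t=2,i=10
  [18] #..#. => #  t=3,i=11
  [17] #...# => .  t=1,i=10
  [16] #.... => #  t=0,i=3
  [15] .#### => #  t=2,i=12
  [14] .###. => .  t=0,i=7
  [13] .##.# => #  t=1,i=1
  [12] .##.. => .  t=2,i=8
  [11] .#.## => #  t=1,i=13
  [10] .#.#. => #  t=3,i=1
  [9] .#..# => .  t=3,i=10
  [8] .#... => .  t=0,i=2
  [7] ..### => .  t=0,i=6
  [6] ..##. => .  t=6,i=11
  [5] ..#.# => #  t=1,i=12
  [4] ..#.. => #  t=0,i=1
  [3] ...## => .  t=0,i=5
  [2] ...#. => #  t=0,i=0
  [1] ....# => .  t=0,i=4
  [0] ..... => .  t=5,i=1
  bits 01100011111001011010110000110100 = 1675996212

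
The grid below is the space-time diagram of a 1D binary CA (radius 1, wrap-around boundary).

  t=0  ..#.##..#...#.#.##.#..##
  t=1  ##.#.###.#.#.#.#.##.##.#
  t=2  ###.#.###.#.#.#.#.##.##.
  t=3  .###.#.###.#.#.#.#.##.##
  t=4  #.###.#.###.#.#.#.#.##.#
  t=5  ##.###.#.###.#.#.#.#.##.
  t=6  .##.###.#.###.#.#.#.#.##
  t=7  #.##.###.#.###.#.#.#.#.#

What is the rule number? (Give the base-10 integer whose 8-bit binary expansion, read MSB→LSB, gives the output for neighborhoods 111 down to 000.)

242

  ### -> #   bit 7 = 1  t=1,i=0
  ##. -> #   bit 6 = 1  t=0,i=5
  #.# -> #   bit 5 = 1  t=0,i=3
  #.. -> #   bit 4 = 1  t=0,i=0
  .## -> .   bit 3 = 0  t=0,i=4
  .#. -> .   bit 2 = 0  t=0,i=2
  ..# -> #   bit 1 = 1  t=0,i=1
  ... -> .   bit 0 = 0  t=0,i=10
  bits 11110010 = 242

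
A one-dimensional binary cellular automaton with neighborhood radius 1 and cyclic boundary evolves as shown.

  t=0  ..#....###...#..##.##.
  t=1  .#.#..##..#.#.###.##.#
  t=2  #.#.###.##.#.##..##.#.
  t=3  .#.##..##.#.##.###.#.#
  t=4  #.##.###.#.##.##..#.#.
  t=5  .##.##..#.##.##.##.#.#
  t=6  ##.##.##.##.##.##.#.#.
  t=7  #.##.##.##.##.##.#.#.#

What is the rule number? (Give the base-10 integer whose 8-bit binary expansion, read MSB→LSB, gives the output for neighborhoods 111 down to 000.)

  ###|.  b7=0 t=0,i=8
  ##.|.  b6=0 t=0,i=9
  #.#|#  b5=1 t=0,i=18
  #..|#  b4=1 t=0,i=3
  .##|#  b3=1 t=0,i=7
  .#.|.  b2=0 t=0,i=2
  ..#|#  b1=1 t=0,i=1
  ...|.  b0=0 t=0,i=0
  bits 00111010 = 58

58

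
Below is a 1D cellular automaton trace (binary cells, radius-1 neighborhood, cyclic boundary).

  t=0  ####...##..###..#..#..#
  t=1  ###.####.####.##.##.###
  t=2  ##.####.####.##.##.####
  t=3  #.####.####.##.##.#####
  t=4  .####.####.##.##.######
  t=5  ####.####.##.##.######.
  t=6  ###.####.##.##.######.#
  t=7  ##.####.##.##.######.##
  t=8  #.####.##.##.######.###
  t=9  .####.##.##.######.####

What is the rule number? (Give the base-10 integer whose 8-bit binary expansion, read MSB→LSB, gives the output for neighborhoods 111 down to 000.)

187

  nb ###: next=#  (t=0,i=0, bit7=1)
  nb ##.: next=.  (t=0,i=3, bit6=0)
  nb #.#: next=#  (t=1,i=3, bit5=1)
  nb #..: next=#  (t=0,i=4, bit4=1)
  nb .##: next=#  (t=0,i=7, bit3=1)
  nb .#.: next=.  (t=0,i=16, bit2=0)
  nb ..#: next=#  (t=0,i=6, bit1=1)
  nb ...: next=#  (t=0,i=5, bit0=1)
  bits 10111011 = 187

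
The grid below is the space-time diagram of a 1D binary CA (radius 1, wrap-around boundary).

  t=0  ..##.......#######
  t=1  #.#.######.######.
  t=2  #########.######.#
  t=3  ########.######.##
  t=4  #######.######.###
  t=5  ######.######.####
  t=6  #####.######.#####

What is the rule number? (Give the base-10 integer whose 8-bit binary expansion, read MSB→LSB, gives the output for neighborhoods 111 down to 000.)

189

  ###|#  b7=1 t=0,i=12
  ##.|.  b6=0 t=0,i=3
  #.#|#  b5=1 t=1,i=1
  #..|#  b4=1 t=0,i=0
  .##|#  b3=1 t=0,i=2
  .#.|#  b2=1 t=1,i=0
  ..#|.  b1=0 t=0,i=1
  ...|#  b0=1 t=0,i=5
  bits 10111101 = 189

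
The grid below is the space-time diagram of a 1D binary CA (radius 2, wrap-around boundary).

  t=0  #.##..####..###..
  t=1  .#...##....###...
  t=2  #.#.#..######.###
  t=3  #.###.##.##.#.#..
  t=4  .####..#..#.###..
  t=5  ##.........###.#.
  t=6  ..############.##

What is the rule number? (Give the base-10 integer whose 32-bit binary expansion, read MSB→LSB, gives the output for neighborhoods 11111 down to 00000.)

  #####|#  b31=1 t=2,i=9
  ####.|.  b30=0 t=0,i=8
  ###.#|#  b29=1 t=2,i=0
  ###..|.  b28=0 t=0,i=9
  ##.##|.  b27=0 t=2,i=13
  ##.#.|.  b26=0 t=2,i=1
  ##..#|.  b25=0 t=0,i=4
  ##...|#  b24=1 t=1,i=7
  #.###|#  b23=1 t=2,i=14
  #.##.|.  b22=0 t=0,i=2
  #.#.#|#  b21=1 t=2,i=2
  #.#..|#  b20=1 t=2,i=4
  #..##|#  b19=1 t=0,i=5
  #..#.|.  b18=0 t=0,i=16
  #...#|.  b17=0 t=1,i=3
  #....|#  b16=1 t=1,i=8
  .####|.  b15=0 t=0,i=7
  .###.|#  b14=1 t=0,i=13
  .##.#|#  b13=1 t=3,i=7
  .##..|.  b12=0 t=0,i=3
  .#.##|#  b11=1 t=0,i=1
  .#.#.|#  b10=1 t=2,i=3
  .#..#|.  b9=0 t=2,i=5
  .#...|#  b8=1 t=1,i=2
  ..###|#  b7=1 t=0,i=6
  ..##.|.  b6=0 t=1,i=5
  ..#.#|.  b5=0 t=0,i=0
  ..#..|.  b4=0 t=1,i=1
  ...##|#  b3=1 t=1,i=4
  ...#.|#  b2=1 t=1,i=0
  ....#|#  b1=1 t=1,i=9
  .....|#  b0=1 t=5,i=4
  bits 10100001101110010110110110001111 = 2713283983

2713283983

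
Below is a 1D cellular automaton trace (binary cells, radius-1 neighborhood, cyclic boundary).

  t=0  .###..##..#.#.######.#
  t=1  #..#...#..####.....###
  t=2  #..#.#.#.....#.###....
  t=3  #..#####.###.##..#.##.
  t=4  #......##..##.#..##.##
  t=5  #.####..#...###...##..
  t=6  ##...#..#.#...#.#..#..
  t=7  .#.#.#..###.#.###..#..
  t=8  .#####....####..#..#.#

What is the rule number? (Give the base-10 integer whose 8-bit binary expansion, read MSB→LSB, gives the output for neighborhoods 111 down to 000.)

  [7] ### => .  t=0,i=2
  [6] ##. => #  t=0,i=3
  [5] #.# => #  t=0,i=0
  [4] #.. => .  t=0,i=4
  [3] .## => .  t=0,i=1
  [2] .#. => #  t=0,i=10
  [1] ..# => .  t=0,i=5
  [0] ... => #  t=1,i=5
  bits 01100101 = 101

101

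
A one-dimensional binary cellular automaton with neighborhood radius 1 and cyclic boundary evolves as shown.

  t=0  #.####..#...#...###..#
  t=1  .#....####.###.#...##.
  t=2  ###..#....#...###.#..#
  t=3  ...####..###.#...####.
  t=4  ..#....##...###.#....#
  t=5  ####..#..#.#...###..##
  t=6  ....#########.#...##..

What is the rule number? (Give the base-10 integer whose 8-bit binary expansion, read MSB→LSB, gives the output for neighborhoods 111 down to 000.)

54

  ### -> .   bit 7 = 0  t=0,i=3
  ##. -> .   bit 6 = 0  t=0,i=0
  #.# -> #   bit 5 = 1  t=0,i=1
  #.. -> #   bit 4 = 1  t=0,i=6
  .## -> .   bit 3 = 0  t=0,i=2
  .#. -> #   bit 2 = 1  t=0,i=8
  ..# -> #   bit 1 = 1  t=0,i=7
  ... -> .   bit 0 = 0  t=0,i=10
  bits 00110110 = 54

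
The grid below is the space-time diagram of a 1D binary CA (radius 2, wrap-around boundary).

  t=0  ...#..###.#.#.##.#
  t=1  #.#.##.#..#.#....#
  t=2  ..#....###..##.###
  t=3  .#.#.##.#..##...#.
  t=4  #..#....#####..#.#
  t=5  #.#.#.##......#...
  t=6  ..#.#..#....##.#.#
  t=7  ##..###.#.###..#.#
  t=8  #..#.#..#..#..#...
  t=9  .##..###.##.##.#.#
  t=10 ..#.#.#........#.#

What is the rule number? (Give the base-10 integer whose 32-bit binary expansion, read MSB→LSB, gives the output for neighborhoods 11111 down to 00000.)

3953486

  ##### -> .   bit 31 = 0  t=4,i=10
  ####. -> .   bit 30 = 0  t=4,i=11
  ###.# -> .   bit 29 = 0  t=0,i=8
  ###.. -> .   bit 28 = 0  t=2,i=9
  ##.## -> .   bit 27 = 0  t=2,i=14
  ##.#. -> .   bit 26 = 0  t=0,i=9
  ##..# -> .   bit 25 = 0  t=2,i=0
  ##... -> .   bit 24 = 0  t=3,i=13
  #.### -> .   bit 23 = 0  t=2,i=15
  #.##. -> .   bit 22 = 0  t=0,i=14
  #.#.# -> #   bit 21 = 1  t=0,i=10
  #.#.. -> #   bit 20 = 1  t=0,i=17
  #..## -> #   bit 19 = 1  t=0,i=5
  #..#. -> #   bit 18 = 1  t=1,i=9
  #...# -> .   bit 17 = 0  t=0,i=1
  #.... -> .   bit 16 = 0  t=1,i=14
  .#### -> .   bit 15 = 0  t=4,i=9
  .###. -> #   bit 14 = 1  t=0,i=7
  .##.# -> .   bit 13 = 0  t=0,i=15
  .##.. -> #   bit 12 = 1  t=3,i=12
  .#.## -> .   bit 11 = 0  t=0,i=13
  .#.#. -> .   bit 10 = 0  t=0,i=11
  .#..# -> #   bit 9 = 1  t=0,i=4
  .#... -> #   bit 8 = 1  t=0,i=0
  ..### -> .   bit 7 = 0  t=0,i=6
  ..##. -> #   bit 6 = 1  t=1,i=17
  ..#.# -> .   bit 5 = 0  t=1,i=10
  ..#.. -> .   bit 4 = 0  t=0,i=3
  ...## -> #   bit 3 = 1  t=1,i=16
  ...#. -> #   bit 2 = 1  t=0,i=2
  ....# -> #   bit 1 = 1  t=1,i=15
  ..... -> .   bit 0 = 0  t=5,i=10
  bits 00000000001111000101001101001110 = 3953486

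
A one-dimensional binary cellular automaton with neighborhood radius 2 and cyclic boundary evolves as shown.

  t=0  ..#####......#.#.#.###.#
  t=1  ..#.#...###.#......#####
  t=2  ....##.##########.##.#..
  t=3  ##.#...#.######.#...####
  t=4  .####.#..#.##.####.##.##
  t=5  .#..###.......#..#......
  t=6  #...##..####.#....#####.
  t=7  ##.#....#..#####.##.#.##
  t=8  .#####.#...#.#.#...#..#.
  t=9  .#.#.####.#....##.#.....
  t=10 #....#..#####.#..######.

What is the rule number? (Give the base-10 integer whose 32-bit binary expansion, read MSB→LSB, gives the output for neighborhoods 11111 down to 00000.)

  nb #####: next=#  (t=0,i=4, bit31=1)
  nb ####.: next=.  (t=0,i=5, bit30=0)
  nb ###.#: next=#  (t=0,i=21, bit29=1)
  nb ###..: next=.  (t=0,i=6, bit28=0)
  nb ##.##: next=.  (t=2,i=6, bit27=0)
  nb ##.#.: next=#  (t=0,i=22, bit26=1)
  nb ##..#: next=.  (t=1,i=0, bit25=0)
  nb ##...: next=.  (t=0,i=7, bit24=0)
  nb #.###: next=#  (t=0,i=19, bit23=1)
  nb #.##.: next=.  (t=2,i=18, bit22=0)
  nb #.#.#: next=.  (t=0,i=15, bit21=0)
  nb #.#..: next=#  (t=0,i=23, bit20=1)
  nb #..##: next=.  (t=0,i=1, bit19=0)
  nb #..#.: next=.  (t=1,i=1, bit18=0)
  nb #...#: next=.  (t=1,i=6, bit17=0)
  nb #....: next=#  (t=0,i=8, bit16=1)
  nb .####: next=.  (t=0,i=3, bit15=0)
  nb .###.: next=#  (t=0,i=20, bit14=1)
  nb .##.#: next=.  (t=2,i=5, bit13=0)
  nb .##..: next=.  (t=6,i=5, bit12=0)
  nb .#.##: next=.  (t=0,i=18, bit11=0)
  nb .#.#.: next=.  (t=0,i=14, bit10=0)
  nb .#..#: next=.  (t=0,i=0, bit9=0)
  nb .#...: next=#  (t=1,i=5, bit8=1)
  nb ..###: next=#  (t=0,i=2, bit7=1)
  nb ..##.: next=.  (t=2,i=4, bit6=0)
  nb ..#.#: next=.  (t=0,i=13, bit5=0)
  nb ..#..: next=.  (t=5,i=1, bit4=0)
  nb ...##: next=#  (t=1,i=7, bit3=1)
  nb ...#.: next=#  (t=0,i=12, bit2=1)
  nb ....#: next=.  (t=0,i=11, bit1=0)
  nb .....: next=#  (t=0,i=9, bit0=1)
  bits 10100100100100010100000110001101 = 2760982925

2760982925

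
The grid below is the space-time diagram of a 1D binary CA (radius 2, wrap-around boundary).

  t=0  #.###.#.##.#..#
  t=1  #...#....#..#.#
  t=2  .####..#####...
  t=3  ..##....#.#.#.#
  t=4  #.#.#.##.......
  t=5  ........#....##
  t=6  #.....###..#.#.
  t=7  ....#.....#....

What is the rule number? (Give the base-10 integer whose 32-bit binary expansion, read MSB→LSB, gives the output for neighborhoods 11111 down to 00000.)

1627824726

  #####|.  b31=0 t=2,i=9
  ####.|#  b30=1 t=2,i=3
  ###.#|#  b29=1 t=0,i=4
  ###..|.  b28=0 t=2,i=4
  ##.##|.  b27=0 t=0,i=1
  ##.#.|.  b26=0 t=0,i=5
  ##..#|.  b25=0 t=2,i=5
  ##...|#  b24=1 t=1,i=1
  #.###|.  b23=0 t=0,i=2
  #.##.|.  b22=0 t=0,i=8
  #.#.#|.  b21=0 t=0,i=6
  #.#..|.  b20=0 t=0,i=11
  #..##|.  b19=0 t=0,i=13
  #..#.|#  b18=1 t=1,i=11
  #...#|#  b17=1 t=1,i=2
  #....|.  b16=0 t=1,i=6
  .####|#  b15=1 t=2,i=2
  .###.|.  b14=0 t=0,i=3
  .##.#|#  b13=1 t=0,i=0
  .##..|.  b12=0 t=1,i=0
  .#.##|.  b11=0 t=0,i=7
  .#.#.|.  b10=0 t=3,i=9
  .#..#|#  b9=1 t=0,i=12
  .#...|.  b8=0 t=1,i=5
  ..###|.  b7=0 t=2,i=1
  ..##.|#  b6=1 t=0,i=14
  ..#.#|.  b5=0 t=1,i=12
  ..#..|#  b4=1 t=1,i=4
  ...##|.  b3=0 t=2,i=0
  ...#.|#  b2=1 t=1,i=3
  ....#|#  b1=1 t=1,i=7
  .....|.  b0=0 t=4,i=10
  bits 01100001000001101010001001010110 = 1627824726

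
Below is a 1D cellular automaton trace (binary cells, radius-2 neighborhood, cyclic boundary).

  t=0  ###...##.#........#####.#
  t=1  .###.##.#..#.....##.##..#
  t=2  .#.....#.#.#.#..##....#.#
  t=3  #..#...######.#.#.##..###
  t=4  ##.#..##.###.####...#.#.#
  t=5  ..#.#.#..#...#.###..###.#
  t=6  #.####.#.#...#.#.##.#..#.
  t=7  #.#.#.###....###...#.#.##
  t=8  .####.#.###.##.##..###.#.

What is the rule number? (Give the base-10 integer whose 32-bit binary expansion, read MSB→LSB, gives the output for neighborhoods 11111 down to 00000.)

  [31] ##### => #  t=0,i=20
  [30] ####. => #  t=0,i=1
  [29] ###.# => .  t=0,i=22
  [28] ###.. => #  t=0,i=2
  [27] ##.## => .  t=0,i=23
  [26] ##.#. => #  t=0,i=8
  [25] ##..# => #  t=1,i=22
  [24] ##... => #  t=0,i=3
  [23] #.### => #  t=0,i=24
  [22] #.##. => .  t=1,i=5
  [21] #.#.# => #  t=2,i=9
  [20] #.#.. => .  t=0,i=9
  [19] #..## => .  t=2,i=15
  [18] #..#. => .  t=1,i=10
  [17] #...# => .  t=0,i=4
  [16] #.... => #  t=0,i=11
  [15] .#### => .  t=0,i=0
  [14] .###. => .  t=1,i=2
  [13] .##.# => .  t=0,i=7
  [12] .##.. => .  t=1,i=21
  [11] .#.## => .  t=1,i=0
  [10] .#.#. => #  t=2,i=0
  [9] .#..# => #  t=1,i=9
  [8] .#... => .  t=0,i=10
  [7] ..### => #  t=0,i=18
  [6] ..##. => #  t=0,i=6
  [5] ..#.# => #  t=1,i=24
  [4] ..#.. => #  t=1,i=11
  [3] ...## => #  t=0,i=5
  [2] ...#. => .  t=2,i=6
  [1] ....# => .  t=0,i=16
  [0] ..... => .  t=0,i=12
  bits 11010111101000010000011011111000 = 3617654520

3617654520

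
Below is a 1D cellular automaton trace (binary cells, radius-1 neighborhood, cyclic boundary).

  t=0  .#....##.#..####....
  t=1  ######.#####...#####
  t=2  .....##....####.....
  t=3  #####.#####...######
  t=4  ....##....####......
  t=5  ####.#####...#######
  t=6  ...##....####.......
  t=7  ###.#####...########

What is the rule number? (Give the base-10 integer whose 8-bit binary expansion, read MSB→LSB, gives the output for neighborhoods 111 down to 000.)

119

  ###|.  b7=0 t=0,i=13
  ##.|#  b6=1 t=0,i=7
  #.#|#  b5=1 t=0,i=8
  #..|#  b4=1 t=0,i=2
  .##|.  b3=0 t=0,i=6
  .#.|#  b2=1 t=0,i=1
  ..#|#  b1=1 t=0,i=0
  ...|#  b0=1 t=0,i=3
  bits 01110111 = 119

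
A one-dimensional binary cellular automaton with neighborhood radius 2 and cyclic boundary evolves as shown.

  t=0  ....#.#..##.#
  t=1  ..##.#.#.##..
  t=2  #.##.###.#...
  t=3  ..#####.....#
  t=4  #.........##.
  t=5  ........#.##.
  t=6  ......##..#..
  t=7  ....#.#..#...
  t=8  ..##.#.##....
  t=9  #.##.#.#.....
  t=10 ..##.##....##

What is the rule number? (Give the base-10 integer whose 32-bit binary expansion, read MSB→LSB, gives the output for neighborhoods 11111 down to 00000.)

149186118

  [31] ##### => .  t=3,i=4
  [30] ####. => .  t=3,i=5
  [29] ###.# => .  t=2,i=7
  [28] ###.. => .  t=3,i=6
  [27] ##.## => #  t=2,i=4
  [26] ##.#. => .  t=0,i=11
  [25] ##..# => .  t=6,i=8
  [24] ##... => .  t=1,i=11
  [23] #.### => #  t=2,i=5
  [22] #.##. => #  t=1,i=9
  [21] #.#.# => #  t=1,i=5
  [20] #.#.. => .  t=0,i=6
  [19] #..## => .  t=0,i=8
  [18] #..#. => #  t=6,i=9
  [17] #...# => .  t=2,i=11
  [16] #.... => .  t=0,i=1
  [15] .#### => .  t=3,i=3
  [14] .###. => #  t=2,i=6
  [13] .##.# => #  t=0,i=10
  [12] .##.. => .  t=1,i=10
  [11] .#.## => .  t=1,i=8
  [10] .#.#. => #  t=0,i=5
  [9] .#..# => #  t=0,i=7
  [8] .#... => .  t=0,i=0
  [7] ..### => .  t=3,i=2
  [6] ..##. => #  t=0,i=9
  [5] ..#.# => .  t=0,i=4
  [4] ..#.. => .  t=3,i=12
  [3] ...## => .  t=1,i=1
  [2] ...#. => #  t=0,i=3
  [1] ....# => #  t=0,i=2
  [0] ..... => .  t=3,i=9
  bits 00001000111001000110011001000110 = 149186118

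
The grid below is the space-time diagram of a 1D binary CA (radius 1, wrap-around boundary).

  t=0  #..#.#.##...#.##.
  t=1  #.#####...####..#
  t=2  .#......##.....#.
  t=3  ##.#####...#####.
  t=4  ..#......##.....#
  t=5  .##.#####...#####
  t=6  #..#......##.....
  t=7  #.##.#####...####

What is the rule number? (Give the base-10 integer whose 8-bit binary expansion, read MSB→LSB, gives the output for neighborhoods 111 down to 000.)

39

  [7] ### => .  t=1,i=3
  [6] ##. => .  t=0,i=8
  [5] #.# => #  t=0,i=4
  [4] #.. => .  t=0,i=1
  [3] .## => .  t=0,i=7
  [2] .#. => #  t=0,i=0
  [1] ..# => #  t=0,i=2
  [0] ... => #  t=0,i=10
  bits 00100111 = 39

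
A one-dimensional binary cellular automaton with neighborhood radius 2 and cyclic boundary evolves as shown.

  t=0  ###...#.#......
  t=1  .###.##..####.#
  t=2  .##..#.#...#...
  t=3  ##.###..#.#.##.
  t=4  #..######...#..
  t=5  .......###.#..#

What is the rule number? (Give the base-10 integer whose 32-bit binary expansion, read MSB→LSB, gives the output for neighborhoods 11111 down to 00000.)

  nb #####: next=.  (t=4,i=5, bit31=0)
  nb ####.: next=#  (t=1,i=11, bit30=1)
  nb ###.#: next=.  (t=1,i=3, bit29=0)
  nb ###..: next=#  (t=0,i=2, bit28=1)
  nb ##.##: next=.  (t=1,i=4, bit27=0)
  nb ##.#.: next=.  (t=1,i=13, bit26=0)
  nb ##..#: next=#  (t=1,i=7, bit25=1)
  nb ##...: next=#  (t=0,i=3, bit24=1)
  nb #.###: next=#  (t=1,i=1, bit23=1)
  nb #.##.: next=#  (t=1,i=5, bit22=1)
  nb #.#.#: next=.  (t=1,i=14, bit21=0)
  nb #.#..: next=.  (t=0,i=8, bit20=0)
  nb #..##: next=.  (t=1,i=8, bit19=0)
  nb #..#.: next=#  (t=2,i=4, bit18=1)
  nb #...#: next=.  (t=0,i=4, bit17=0)
  nb #....: next=#  (t=0,i=10, bit16=1)
  nb .####: next=.  (t=1,i=10, bit15=0)
  nb .###.: next=#  (t=0,i=1, bit14=1)
  nb .##.#: next=.  (t=3,i=1, bit13=0)
  nb .##..: next=.  (t=1,i=6, bit12=0)
  nb .#.##: next=.  (t=1,i=0, bit11=0)
  nb .#.#.: next=.  (t=0,i=7, bit10=0)
  nb .#..#: next=.  (t=4,i=1, bit9=0)
  nb .#...: next=#  (t=0,i=9, bit8=1)
  nb ..###: next=.  (t=0,i=0, bit7=0)
  nb ..##.: next=#  (t=2,i=1, bit6=1)
  nb ..#.#: next=#  (t=0,i=6, bit5=1)
  nb ..#..: next=.  (t=2,i=11, bit4=0)
  nb ...##: next=#  (t=0,i=14, bit3=1)
  nb ...#.: next=#  (t=0,i=5, bit2=1)
  nb ....#: next=.  (t=0,i=13, bit1=0)
  nb .....: next=#  (t=0,i=11, bit0=1)
  bits 01010011110001010100000101101101 = 1405436269

1405436269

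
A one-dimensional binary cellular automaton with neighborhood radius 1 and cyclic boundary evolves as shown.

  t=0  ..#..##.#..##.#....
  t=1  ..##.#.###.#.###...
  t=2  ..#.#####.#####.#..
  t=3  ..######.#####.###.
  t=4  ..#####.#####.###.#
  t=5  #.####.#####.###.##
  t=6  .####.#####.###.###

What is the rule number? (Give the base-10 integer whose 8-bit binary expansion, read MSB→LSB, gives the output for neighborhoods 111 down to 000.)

188

  nb ###: next=#  (t=1,i=8, bit7=1)
  nb ##.: next=.  (t=0,i=6, bit6=0)
  nb #.#: next=#  (t=0,i=7, bit5=1)
  nb #..: next=#  (t=0,i=3, bit4=1)
  nb .##: next=#  (t=0,i=5, bit3=1)
  nb .#.: next=#  (t=0,i=2, bit2=1)
  nb ..#: next=.  (t=0,i=1, bit1=0)
  nb ...: next=.  (t=0,i=0, bit0=0)
  bits 10111100 = 188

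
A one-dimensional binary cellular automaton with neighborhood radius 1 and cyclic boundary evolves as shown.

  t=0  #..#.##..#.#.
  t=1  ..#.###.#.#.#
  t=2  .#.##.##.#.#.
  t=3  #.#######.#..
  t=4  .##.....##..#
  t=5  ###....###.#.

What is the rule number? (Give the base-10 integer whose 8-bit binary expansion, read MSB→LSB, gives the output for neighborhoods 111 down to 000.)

106

  ### -> .   bit 7 = 0  t=1,i=5
  ##. -> #   bit 6 = 1  t=0,i=6
  #.# -> #   bit 5 = 1  t=0,i=4
  #.. -> .   bit 4 = 0  t=0,i=1
  .## -> #   bit 3 = 1  t=0,i=5
  .#. -> .   bit 2 = 0  t=0,i=0
  ..# -> #   bit 1 = 1  t=0,i=2
  ... -> .   bit 0 = 0  t=4,i=4
  bits 01101010 = 106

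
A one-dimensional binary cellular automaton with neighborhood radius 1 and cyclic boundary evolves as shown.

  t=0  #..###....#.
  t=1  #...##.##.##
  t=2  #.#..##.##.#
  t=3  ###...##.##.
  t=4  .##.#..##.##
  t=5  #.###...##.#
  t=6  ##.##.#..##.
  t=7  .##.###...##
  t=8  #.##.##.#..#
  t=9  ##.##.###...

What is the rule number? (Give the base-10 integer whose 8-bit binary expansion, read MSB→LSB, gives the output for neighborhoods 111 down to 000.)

  ### -> #   bit 7 = 1  t=0,i=4
  ##. -> #   bit 6 = 1  t=0,i=5
  #.# -> #   bit 5 = 1  t=0,i=11
  #.. -> .   bit 4 = 0  t=0,i=1
  .## -> .   bit 3 = 0  t=0,i=3
  .#. -> #   bit 2 = 1  t=0,i=0
  ..# -> .   bit 1 = 0  t=0,i=2
  ... -> #   bit 0 = 1  t=0,i=7
  bits 11100101 = 229

229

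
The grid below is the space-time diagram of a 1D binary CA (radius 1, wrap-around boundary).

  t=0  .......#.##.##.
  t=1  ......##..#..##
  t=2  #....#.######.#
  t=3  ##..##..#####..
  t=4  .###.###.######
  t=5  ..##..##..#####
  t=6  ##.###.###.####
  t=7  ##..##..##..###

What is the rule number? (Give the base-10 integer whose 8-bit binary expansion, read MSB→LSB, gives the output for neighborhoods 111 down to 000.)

  nb ###: next=#  (t=2,i=8, bit7=1)
  nb ##.: next=#  (t=0,i=10, bit6=1)
  nb #.#: next=.  (t=0,i=8, bit5=0)
  nb #..: next=#  (t=0,i=14, bit4=1)
  nb .##: next=.  (t=0,i=9, bit3=0)
  nb .#.: next=#  (t=0,i=7, bit2=1)
  nb ..#: next=#  (t=0,i=6, bit1=1)
  nb ...: next=.  (t=0,i=0, bit0=0)
  bits 11010110 = 214

214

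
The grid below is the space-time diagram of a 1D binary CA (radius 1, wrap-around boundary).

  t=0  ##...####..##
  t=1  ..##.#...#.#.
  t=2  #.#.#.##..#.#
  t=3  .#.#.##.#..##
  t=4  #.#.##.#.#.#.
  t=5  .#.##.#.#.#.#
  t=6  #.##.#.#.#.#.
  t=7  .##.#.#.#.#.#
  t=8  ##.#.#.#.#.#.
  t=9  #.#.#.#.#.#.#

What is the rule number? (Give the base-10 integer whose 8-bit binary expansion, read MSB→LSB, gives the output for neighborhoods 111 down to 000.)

57

  ### -> .   bit 7 = 0  t=0,i=0
  ##. -> .   bit 6 = 0  t=0,i=1
  #.# -> #   bit 5 = 1  t=1,i=4
  #.. -> #   bit 4 = 1  t=0,i=2
  .## -> #   bit 3 = 1  t=0,i=5
  .#. -> .   bit 2 = 0  t=1,i=5
  ..# -> .   bit 1 = 0  t=0,i=4
  ... -> #   bit 0 = 1  t=0,i=3
  bits 00111001 = 57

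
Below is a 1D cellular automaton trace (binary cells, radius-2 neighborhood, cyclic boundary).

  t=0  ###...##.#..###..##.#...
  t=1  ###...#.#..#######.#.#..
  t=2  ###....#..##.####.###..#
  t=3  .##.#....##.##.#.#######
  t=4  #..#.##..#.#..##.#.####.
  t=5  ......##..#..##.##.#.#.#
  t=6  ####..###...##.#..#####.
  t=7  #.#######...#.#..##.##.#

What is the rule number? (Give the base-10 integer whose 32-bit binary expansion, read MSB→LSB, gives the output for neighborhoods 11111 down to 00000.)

3735639489

  #####|#  b31=1 t=1,i=13
  ####.|#  b30=1 t=1,i=16
  ###.#|.  b29=0 t=1,i=17
  ###..|#  b28=1 t=0,i=2
  ##.##|#  b27=1 t=2,i=12
  ##.#.|#  b26=1 t=0,i=8
  ##..#|#  b25=1 t=0,i=15
  ##...|.  b24=0 t=0,i=3
  #.###|#  b23=1 t=2,i=13
  #.##.|.  b22=0 t=3,i=1
  #.#.#|#  b21=1 t=1,i=19
  #.#..|.  b20=0 t=0,i=9
  #..##|#  b19=1 t=0,i=11
  #..#.|.  b18=0 t=4,i=2
  #...#|.  b17=0 t=0,i=4
  #....|#  b16=1 t=2,i=4
  .####|.  b15=0 t=1,i=12
  .###.|#  b14=1 t=0,i=1
  .##.#|.  b13=0 t=0,i=7
  .##..|#  b12=1 t=4,i=6
  .#.##|.  b11=0 t=3,i=16
  .#.#.|#  b10=1 t=1,i=7
  .#..#|.  b9=0 t=0,i=10
  .#...|#  b8=1 t=0,i=21
  ..###|#  b7=1 t=0,i=0
  ..##.|#  b6=1 t=0,i=6
  ..#.#|.  b5=0 t=1,i=6
  ..#..|.  b4=0 t=2,i=7
  ...##|.  b3=0 t=0,i=5
  ...#.|.  b2=0 t=1,i=5
  ....#|.  b1=0 t=2,i=5
  .....|#  b0=1 t=5,i=2
  bits 11011110101010010101010111000001 = 3735639489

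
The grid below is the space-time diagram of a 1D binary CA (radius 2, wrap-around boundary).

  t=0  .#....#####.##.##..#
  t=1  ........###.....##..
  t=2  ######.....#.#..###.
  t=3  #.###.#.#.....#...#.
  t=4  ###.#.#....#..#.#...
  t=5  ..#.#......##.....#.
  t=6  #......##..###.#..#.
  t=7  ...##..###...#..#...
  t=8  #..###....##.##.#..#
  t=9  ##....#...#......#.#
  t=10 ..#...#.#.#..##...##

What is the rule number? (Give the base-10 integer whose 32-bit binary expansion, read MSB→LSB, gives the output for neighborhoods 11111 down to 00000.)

  nb #####: next=#  (t=0,i=8, bit31=1)
  nb ####.: next=#  (t=0,i=9, bit30=1)
  nb ###.#: next=#  (t=0,i=10, bit29=1)
  nb ###..: next=.  (t=1,i=10, bit28=0)
  nb ##.##: next=.  (t=0,i=11, bit27=0)
  nb ##.#.: next=.  (t=3,i=5, bit26=0)
  nb ##..#: next=#  (t=0,i=17, bit25=1)
  nb ##...: next=#  (t=1,i=11, bit24=1)
  nb #.###: next=#  (t=2,i=0, bit23=1)
  nb #.##.: next=.  (t=0,i=12, bit22=0)
  nb #.#.#: next=#  (t=3,i=0, bit21=1)
  nb #.#..: next=.  (t=0,i=1, bit20=0)
  nb #..##: next=.  (t=2,i=15, bit19=0)
  nb #..#.: next=.  (t=0,i=18, bit18=0)
  nb #...#: next=#  (t=3,i=16, bit17=1)
  nb #....: next=.  (t=0,i=3, bit16=0)
  nb .####: next=.  (t=0,i=7, bit15=0)
  nb .###.: next=.  (t=1,i=9, bit14=0)
  nb .##.#: next=.  (t=0,i=13, bit13=0)
  nb .##..: next=#  (t=0,i=16, bit12=1)
  nb .#.##: next=#  (t=3,i=1, bit11=1)
  nb .#.#.: next=.  (t=0,i=0, bit10=0)
  nb .#..#: next=#  (t=2,i=14, bit9=1)
  nb .#...: next=.  (t=0,i=2, bit8=0)
  nb ..###: next=.  (t=0,i=6, bit7=0)
  nb ..##.: next=#  (t=1,i=16, bit6=1)
  nb ..#.#: next=.  (t=0,i=19, bit5=0)
  nb ..#..: next=#  (t=3,i=14, bit4=1)
  nb ...##: next=.  (t=0,i=5, bit3=0)
  nb ...#.: next=.  (t=2,i=10, bit2=0)
  nb ....#: next=.  (t=0,i=4, bit1=0)
  nb .....: next=#  (t=1,i=0, bit0=1)
  bits 11100011101000100001101001010001 = 3819051601

3819051601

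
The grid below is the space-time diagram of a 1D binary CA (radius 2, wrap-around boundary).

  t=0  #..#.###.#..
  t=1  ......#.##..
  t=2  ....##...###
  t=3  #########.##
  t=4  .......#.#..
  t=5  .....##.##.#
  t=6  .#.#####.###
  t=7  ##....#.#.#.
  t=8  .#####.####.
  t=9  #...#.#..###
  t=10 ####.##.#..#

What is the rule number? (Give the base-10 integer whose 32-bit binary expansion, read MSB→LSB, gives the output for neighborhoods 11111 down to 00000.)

  [31] ##### => .  t=3,i=0
  [30] ####. => #  t=3,i=7
  [29] ###.# => .  t=0,i=7
  [28] ###.. => #  t=2,i=11
  [27] ##.## => #  t=3,i=9
  [26] ##.#. => #  t=0,i=8
  [25] ##..# => #  t=8,i=11
  [24] ##... => #  t=1,i=10
  [23] #.### => .  t=0,i=5
  [22] #.##. => .  t=1,i=8
  [21] #.#.# => #  t=6,i=1
  [20] #.#.. => #  t=0,i=9
  [19] #..## => #  t=8,i=0
  [18] #..#. => .  t=0,i=2
  [17] #...# => #  t=2,i=7
  [16] #.... => #  t=1,i=11
  [15] .#### => .  t=3,i=11
  [14] .###. => #  t=0,i=6
  [13] .##.# => #  t=5,i=6
  [12] .##.. => #  t=1,i=9
  [11] .#.## => .  t=0,i=4
  [10] .#.#. => #  t=4,i=8
  [9] .#..# => .  t=0,i=1
  [8] .#... => .  t=4,i=10
  [7] ..### => .  t=2,i=9
  [6] ..##. => #  t=2,i=4
  [5] ..#.# => .  t=0,i=3
  [4] ..#.. => .  t=0,i=0
  [3] ...## => #  t=2,i=3
  [2] ...#. => #  t=1,i=5
  [1] ....# => #  t=1,i=4
  [0] ..... => .  t=1,i=0
  bits 01011111001110110111010001001110 = 1597731918

1597731918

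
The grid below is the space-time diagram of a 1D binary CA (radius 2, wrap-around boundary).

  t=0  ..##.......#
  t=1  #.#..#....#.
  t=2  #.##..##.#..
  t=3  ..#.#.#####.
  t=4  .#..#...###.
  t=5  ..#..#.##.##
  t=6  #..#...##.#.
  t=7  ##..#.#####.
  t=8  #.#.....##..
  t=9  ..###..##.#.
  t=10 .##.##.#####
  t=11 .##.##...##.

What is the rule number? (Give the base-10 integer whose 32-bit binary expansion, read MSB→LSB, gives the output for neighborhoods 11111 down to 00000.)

3597738956

  ##### -> #   bit 31 = 1  t=3,i=8
  ####. -> #   bit 30 = 1  t=3,i=9
  ###.# -> .   bit 29 = 0  t=7,i=10
  ###.. -> #   bit 28 = 1  t=3,i=10
  ##.## -> .   bit 27 = 0  t=5,i=9
  ##.#. -> #   bit 26 = 1  t=2,i=8
  ##..# -> #   bit 25 = 1  t=2,i=4
  ##... -> .   bit 24 = 0  t=0,i=4
  #.### -> .   bit 23 = 0  t=3,i=6
  #.##. -> #   bit 22 = 1  t=2,i=2
  #.#.# -> #   bit 21 = 1  t=1,i=0
  #.#.. -> #   bit 20 = 1  t=1,i=2
  #..## -> .   bit 19 = 0  t=0,i=1
  #..#. -> .   bit 18 = 0  t=1,i=4
  #...# -> .   bit 17 = 0  t=3,i=0
  #.... -> #   bit 16 = 1  t=0,i=5
  .#### -> .   bit 15 = 0  t=3,i=7
  .###. -> .   bit 14 = 0  t=4,i=9
  .##.# -> #   bit 13 = 1  t=2,i=7
  .##.. -> .   bit 12 = 0  t=0,i=3
  .#.## -> .   bit 11 = 0  t=2,i=1
  .#.#. -> .   bit 10 = 0  t=1,i=1
  .#..# -> #   bit 9 = 1  t=0,i=0
  .#... -> #   bit 8 = 1  t=1,i=6
  ..### -> #   bit 7 = 1  t=4,i=8
  ..##. -> #   bit 6 = 1  t=0,i=2
  ..#.# -> .   bit 5 = 0  t=1,i=10
  ..#.. -> .   bit 4 = 0  t=0,i=11
  ...## -> #   bit 3 = 1  t=4,i=7
  ...#. -> #   bit 2 = 1  t=0,i=10
  ....# -> .   bit 1 = 0  t=0,i=9
  ..... -> .   bit 0 = 0  t=0,i=6
  bits 11010110011100010010001111001100 = 3597738956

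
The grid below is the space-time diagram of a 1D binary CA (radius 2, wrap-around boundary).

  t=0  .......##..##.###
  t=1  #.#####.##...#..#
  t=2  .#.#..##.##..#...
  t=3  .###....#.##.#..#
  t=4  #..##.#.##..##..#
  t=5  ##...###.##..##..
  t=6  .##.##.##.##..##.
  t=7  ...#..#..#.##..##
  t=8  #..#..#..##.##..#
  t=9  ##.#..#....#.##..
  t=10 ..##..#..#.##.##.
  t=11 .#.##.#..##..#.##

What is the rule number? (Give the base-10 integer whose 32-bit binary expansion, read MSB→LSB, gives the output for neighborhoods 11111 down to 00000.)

1060150459

  ##### -> .   bit 31 = 0  t=1,i=4
  ####. -> .   bit 30 = 0  t=1,i=5
  ###.# -> #   bit 29 = 1  t=1,i=6
  ###.. -> #   bit 28 = 1  t=0,i=16
  ##.## -> #   bit 27 = 1  t=0,i=13
  ##.#. -> #   bit 26 = 1  t=3,i=12
  ##..# -> #   bit 25 = 1  t=0,i=9
  ##... -> #   bit 24 = 1  t=0,i=0
  #.### -> .   bit 23 = 0  t=0,i=14
  #.##. -> .   bit 22 = 0  t=1,i=8
  #.#.# -> #   bit 21 = 1  t=4,i=6
  #.#.. -> #   bit 20 = 1  t=2,i=3
  #..## -> .   bit 19 = 0  t=0,i=10
  #..#. -> .   bit 18 = 0  t=2,i=12
  #...# -> .   bit 17 = 0  t=1,i=11
  #.... -> .   bit 16 = 0  t=0,i=1
  .#### -> #   bit 15 = 1  t=1,i=3
  .###. -> .   bit 14 = 0  t=0,i=15
  .##.# -> .   bit 13 = 0  t=0,i=12
  .##.. -> #   bit 12 = 1  t=0,i=8
  .#.## -> #   bit 11 = 1  t=3,i=0
  .#.#. -> #   bit 10 = 1  t=2,i=2
  .#..# -> .   bit 9 = 0  t=1,i=14
  .#... -> .   bit 8 = 0  t=2,i=14
  ..### -> #   bit 7 = 1  t=5,i=5
  ..##. -> .   bit 6 = 0  t=0,i=7
  ..#.# -> #   bit 5 = 1  t=2,i=1
  ..#.. -> #   bit 4 = 1  t=1,i=13
  ...## -> #   bit 3 = 1  t=0,i=6
  ...#. -> .   bit 2 = 0  t=1,i=12
  ....# -> #   bit 1 = 1  t=0,i=5
  ..... -> #   bit 0 = 1  t=0,i=2
  bits 00111111001100001001110010111011 = 1060150459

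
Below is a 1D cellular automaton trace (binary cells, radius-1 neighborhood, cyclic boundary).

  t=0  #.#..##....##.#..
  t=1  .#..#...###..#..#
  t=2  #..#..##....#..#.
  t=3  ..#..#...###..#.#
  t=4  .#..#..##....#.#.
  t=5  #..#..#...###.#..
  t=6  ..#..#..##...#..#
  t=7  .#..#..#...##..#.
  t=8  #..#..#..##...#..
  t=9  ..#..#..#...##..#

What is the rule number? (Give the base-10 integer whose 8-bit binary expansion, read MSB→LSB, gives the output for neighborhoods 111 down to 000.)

  ### -> .   bit 7 = 0  t=1,i=9
  ##. -> .   bit 6 = 0  t=0,i=6
  #.# -> #   bit 5 = 1  t=0,i=1
  #.. -> .   bit 4 = 0  t=0,i=3
  .## -> .   bit 3 = 0  t=0,i=5
  .#. -> .   bit 2 = 0  t=0,i=0
  ..# -> #   bit 1 = 1  t=0,i=4
  ... -> #   bit 0 = 1  t=0,i=8
  bits 00100011 = 35

35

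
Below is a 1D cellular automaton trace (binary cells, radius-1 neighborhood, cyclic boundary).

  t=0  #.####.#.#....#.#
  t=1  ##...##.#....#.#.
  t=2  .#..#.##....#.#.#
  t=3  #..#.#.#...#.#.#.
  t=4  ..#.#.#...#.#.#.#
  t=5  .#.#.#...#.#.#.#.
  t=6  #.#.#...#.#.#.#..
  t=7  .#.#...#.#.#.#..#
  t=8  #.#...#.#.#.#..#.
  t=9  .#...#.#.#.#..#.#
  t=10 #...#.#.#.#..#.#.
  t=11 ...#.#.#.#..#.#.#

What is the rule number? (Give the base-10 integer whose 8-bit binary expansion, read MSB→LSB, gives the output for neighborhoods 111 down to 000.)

98

  ### -> .   bit 7 = 0  t=0,i=3
  ##. -> #   bit 6 = 1  t=0,i=0
  #.# -> #   bit 5 = 1  t=0,i=1
  #.. -> .   bit 4 = 0  t=0,i=10
  .## -> .   bit 3 = 0  t=0,i=2
  .#. -> .   bit 2 = 0  t=0,i=7
  ..# -> #   bit 1 = 1  t=0,i=13
  ... -> .   bit 0 = 0  t=0,i=11
  bits 01100010 = 98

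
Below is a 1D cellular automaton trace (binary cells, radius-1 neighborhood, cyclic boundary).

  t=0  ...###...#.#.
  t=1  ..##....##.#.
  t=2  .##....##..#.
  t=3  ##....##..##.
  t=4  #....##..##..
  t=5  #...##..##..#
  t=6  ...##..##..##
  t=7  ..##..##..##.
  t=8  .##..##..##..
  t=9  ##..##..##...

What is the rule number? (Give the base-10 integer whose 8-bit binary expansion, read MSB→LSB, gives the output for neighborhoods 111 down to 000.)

  [7] ### => .  t=0,i=4
  [6] ##. => .  t=0,i=5
  [5] #.# => .  t=0,i=10
  [4] #.. => .  t=0,i=6
  [3] .## => #  t=0,i=3
  [2] .#. => #  t=0,i=9
  [1] ..# => #  t=0,i=2
  [0] ... => .  t=0,i=0
  bits 00001110 = 14

14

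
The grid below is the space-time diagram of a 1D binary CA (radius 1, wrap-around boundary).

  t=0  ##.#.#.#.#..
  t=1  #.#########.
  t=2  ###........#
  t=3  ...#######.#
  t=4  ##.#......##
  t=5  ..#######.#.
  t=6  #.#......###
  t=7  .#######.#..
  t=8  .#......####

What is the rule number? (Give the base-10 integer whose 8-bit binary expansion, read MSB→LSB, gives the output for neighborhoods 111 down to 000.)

61

  ### -> .   bit 7 = 0  t=1,i=3
  ##. -> .   bit 6 = 0  t=0,i=1
  #.# -> #   bit 5 = 1  t=0,i=2
  #.. -> #   bit 4 = 1  t=0,i=10
  .## -> #   bit 3 = 1  t=0,i=0
  .#. -> #   bit 2 = 1  t=0,i=3
  ..# -> .   bit 1 = 0  t=0,i=11
  ... -> #   bit 0 = 1  t=2,i=4
  bits 00111101 = 61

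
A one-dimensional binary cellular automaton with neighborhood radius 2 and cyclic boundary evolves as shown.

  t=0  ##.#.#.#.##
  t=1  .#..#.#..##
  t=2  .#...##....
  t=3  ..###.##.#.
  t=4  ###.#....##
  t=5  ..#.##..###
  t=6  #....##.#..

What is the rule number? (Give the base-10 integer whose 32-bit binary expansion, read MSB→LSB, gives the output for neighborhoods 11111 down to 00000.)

  #####|.  b31=0 t=4,i=0
  ####.|.  b30=0 t=0,i=0
  ###.#|#  b29=1 t=0,i=1
  ###..|.  b28=0 t=5,i=10
  ##.##|.  b27=0 t=3,i=5
  ##.#.|.  b26=0 t=0,i=2
  ##..#|#  b25=1 t=5,i=0
  ##...|#  b24=1 t=2,i=7
  #.###|#  b23=1 t=0,i=9
  #.##.|.  b22=0 t=3,i=6
  #.#.#|.  b21=0 t=0,i=3
  #.#..|#  b20=1 t=1,i=1
  #..##|.  b19=0 t=1,i=8
  #..#.|.  b18=0 t=1,i=3
  #...#|#  b17=1 t=2,i=3
  #....|.  b16=0 t=2,i=8
  .####|#  b15=1 t=0,i=10
  .###.|.  b14=0 t=3,i=3
  .##.#|.  b13=0 t=1,i=10
  .##..|#  b12=1 t=2,i=6
  .#.##|.  b11=0 t=0,i=8
  .#.#.|#  b10=1 t=0,i=4
  .#..#|.  b9=0 t=1,i=2
  .#...|#  b8=1 t=2,i=2
  ..###|#  b7=1 t=3,i=2
  ..##.|.  b6=0 t=1,i=9
  ..#.#|.  b5=0 t=1,i=4
  ..#..|.  b4=0 t=2,i=1
  ...##|#  b3=1 t=2,i=4
  ...#.|.  b2=0 t=2,i=0
  ....#|.  b1=0 t=2,i=10
  .....|#  b0=1 t=2,i=9
  bits 00100011100100101001010110001001 = 596809097

596809097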